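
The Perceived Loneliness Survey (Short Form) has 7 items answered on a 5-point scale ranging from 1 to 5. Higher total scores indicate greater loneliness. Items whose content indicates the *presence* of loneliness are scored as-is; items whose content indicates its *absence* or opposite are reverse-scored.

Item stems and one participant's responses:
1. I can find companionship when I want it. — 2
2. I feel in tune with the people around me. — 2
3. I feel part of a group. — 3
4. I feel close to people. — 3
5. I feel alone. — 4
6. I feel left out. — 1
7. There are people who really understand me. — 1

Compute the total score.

Items 1, 2, 3, 4, 7 describe the absence/opposite of loneliness → reverse-score.
on a 1–5 scale, reversed = 6 − raw.
  item 1: 6 − 2 = 4
  item 2: 6 − 2 = 4
  item 3: 6 − 3 = 3
  item 4: 6 − 3 = 3
  item 5: 4
  item 6: 1
  item 7: 6 − 1 = 5
Total = 4 + 4 + 3 + 3 + 4 + 1 + 5 = 24

24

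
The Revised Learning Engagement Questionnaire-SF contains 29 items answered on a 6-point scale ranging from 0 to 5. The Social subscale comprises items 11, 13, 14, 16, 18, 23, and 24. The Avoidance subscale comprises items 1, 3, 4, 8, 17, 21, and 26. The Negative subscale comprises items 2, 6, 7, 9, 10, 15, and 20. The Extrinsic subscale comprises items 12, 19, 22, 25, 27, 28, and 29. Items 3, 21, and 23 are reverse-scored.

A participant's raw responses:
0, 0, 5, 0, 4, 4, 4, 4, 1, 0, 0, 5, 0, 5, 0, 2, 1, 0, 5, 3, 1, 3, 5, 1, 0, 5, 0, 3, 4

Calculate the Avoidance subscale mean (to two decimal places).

2.00

Avoidance items: 1, 3, 4, 8, 17, 21, 26.
Of these, items 3 and 21 are reverse-scored; reverse-coded value = 5 − response.
  item 1: 0
  item 3: 5 − 5 = 0
  item 4: 0
  item 8: 4
  item 17: 1
  item 21: 5 − 1 = 4
  item 26: 5
Sum = 0 + 0 + 0 + 4 + 1 + 4 + 5 = 14
Mean = 14 / 7 = 2.00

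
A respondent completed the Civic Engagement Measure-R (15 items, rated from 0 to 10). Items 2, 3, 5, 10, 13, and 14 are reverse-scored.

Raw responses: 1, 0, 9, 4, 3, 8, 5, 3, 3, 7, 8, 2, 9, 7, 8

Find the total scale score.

Reversing items 2, 3, 5, 10, 13 and 14 with 10 − raw:
Total = 1 + (10−0) + (10−9) + 4 + (10−3) + 8 + 5 + 3 + 3 + (10−7) + 8 + 2 + (10−9) + (10−7) + 8
      = 1 + 10 + 1 + 4 + 7 + 8 + 5 + 3 + 3 + 3 + 8 + 2 + 1 + 3 + 8 = 67

67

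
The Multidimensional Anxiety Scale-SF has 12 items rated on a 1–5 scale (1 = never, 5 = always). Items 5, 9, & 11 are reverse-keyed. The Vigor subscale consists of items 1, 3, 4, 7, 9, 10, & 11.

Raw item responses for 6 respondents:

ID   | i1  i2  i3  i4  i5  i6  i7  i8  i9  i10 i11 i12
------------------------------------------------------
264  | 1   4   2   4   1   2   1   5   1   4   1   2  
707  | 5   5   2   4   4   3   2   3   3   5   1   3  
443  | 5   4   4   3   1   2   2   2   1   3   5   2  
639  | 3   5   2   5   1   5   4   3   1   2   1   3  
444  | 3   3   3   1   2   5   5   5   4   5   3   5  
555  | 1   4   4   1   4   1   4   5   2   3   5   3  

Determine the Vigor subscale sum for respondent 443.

23

Respondent 443 raw: 5, 4, 4, 3, 1, 2, 2, 2, 1, 3, 5, 2.
Vigor items: 1, 3, 4, 7, 9, 10, 11.
Reverse-coded (reverse-coded value = 6 − response):
  item 1: 5
  item 3: 4
  item 4: 3
  item 7: 2
  item 9: 6 − 1 = 5
  item 10: 3
  item 11: 6 − 5 = 1
Sum = 5 + 4 + 3 + 2 + 5 + 3 + 1 = 23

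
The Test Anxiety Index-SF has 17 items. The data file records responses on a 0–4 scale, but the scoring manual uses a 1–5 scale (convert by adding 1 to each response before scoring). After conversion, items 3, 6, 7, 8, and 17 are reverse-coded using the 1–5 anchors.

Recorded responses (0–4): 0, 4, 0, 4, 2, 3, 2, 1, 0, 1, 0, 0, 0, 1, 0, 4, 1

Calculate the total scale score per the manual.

46

Convert to 1–5: 1, 5, 1, 5, 3, 4, 3, 2, 1, 2, 1, 1, 1, 2, 1, 5, 2
Reverse-coded (on a 1–5 scale, reversed = 6 − raw):
  item 3: 6 − 1 = 5
  item 6: 6 − 4 = 2
  item 7: 6 − 3 = 3
  item 8: 6 − 2 = 4
  item 17: 6 − 2 = 4
Scored: 1, 5, 5, 5, 3, 2, 3, 4, 1, 2, 1, 1, 1, 2, 1, 5, 4
Total = 46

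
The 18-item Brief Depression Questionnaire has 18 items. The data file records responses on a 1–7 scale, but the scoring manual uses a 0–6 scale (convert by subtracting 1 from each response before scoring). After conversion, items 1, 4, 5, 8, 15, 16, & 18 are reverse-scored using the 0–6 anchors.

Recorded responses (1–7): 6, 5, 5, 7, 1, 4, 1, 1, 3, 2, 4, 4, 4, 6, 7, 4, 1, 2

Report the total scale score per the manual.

49

Convert to 0–6: 5, 4, 4, 6, 0, 3, 0, 0, 2, 1, 3, 3, 3, 5, 6, 3, 0, 1
Reverse-coded (reverse-coded value = 6 − response):
  item 1: 6 − 5 = 1
  item 4: 6 − 6 = 0
  item 5: 6 − 0 = 6
  item 8: 6 − 0 = 6
  item 15: 6 − 6 = 0
  item 16: 6 − 3 = 3
  item 18: 6 − 1 = 5
Scored: 1, 4, 4, 0, 6, 3, 0, 6, 2, 1, 3, 3, 3, 5, 0, 3, 0, 5
Total = 49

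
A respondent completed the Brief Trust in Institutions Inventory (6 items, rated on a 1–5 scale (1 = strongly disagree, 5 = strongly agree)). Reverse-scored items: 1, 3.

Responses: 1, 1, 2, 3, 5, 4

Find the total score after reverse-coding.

22

Apply reverse scoring (on a 1–5 scale, reversed = 6 − raw):
  item 1: 6 − 1 = 5
  item 3: 6 − 2 = 4
Scored responses: 5, 1, 4, 3, 5, 4
Total = 5 + 1 + 4 + 3 + 5 + 4 = 22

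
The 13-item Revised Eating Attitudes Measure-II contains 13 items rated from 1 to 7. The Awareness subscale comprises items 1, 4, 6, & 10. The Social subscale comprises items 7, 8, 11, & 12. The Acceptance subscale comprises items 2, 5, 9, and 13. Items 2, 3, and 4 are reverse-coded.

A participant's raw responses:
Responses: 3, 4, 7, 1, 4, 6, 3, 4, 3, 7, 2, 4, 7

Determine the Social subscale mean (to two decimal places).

Social items: 7, 8, 11, 12.
  item 7: 3
  item 8: 4
  item 11: 2
  item 12: 4
Sum = 3 + 4 + 2 + 4 = 13
Mean = 13 / 4 = 3.25

3.25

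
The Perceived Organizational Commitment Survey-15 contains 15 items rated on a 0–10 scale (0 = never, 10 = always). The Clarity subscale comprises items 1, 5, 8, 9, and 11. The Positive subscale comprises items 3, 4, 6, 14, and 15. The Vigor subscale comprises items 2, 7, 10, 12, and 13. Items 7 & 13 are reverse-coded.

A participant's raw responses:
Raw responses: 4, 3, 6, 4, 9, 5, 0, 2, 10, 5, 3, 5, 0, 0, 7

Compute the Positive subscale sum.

22

Positive items: 3, 4, 6, 14, 15.
  item 3: 6
  item 4: 4
  item 6: 5
  item 14: 0
  item 15: 7
Sum = 6 + 4 + 5 + 0 + 7 = 22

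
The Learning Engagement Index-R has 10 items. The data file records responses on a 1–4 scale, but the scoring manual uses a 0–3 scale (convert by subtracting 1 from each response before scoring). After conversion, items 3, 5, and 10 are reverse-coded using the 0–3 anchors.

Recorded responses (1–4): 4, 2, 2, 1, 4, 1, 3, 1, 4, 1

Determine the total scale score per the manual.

Convert to 0–3: 3, 1, 1, 0, 3, 0, 2, 0, 3, 0
Reverse-coded (on a 0–3 scale, reversed = 3 − raw):
  item 3: 3 − 1 = 2
  item 5: 3 − 3 = 0
  item 10: 3 − 0 = 3
Scored: 3, 1, 2, 0, 0, 0, 2, 0, 3, 3
Total = 14

14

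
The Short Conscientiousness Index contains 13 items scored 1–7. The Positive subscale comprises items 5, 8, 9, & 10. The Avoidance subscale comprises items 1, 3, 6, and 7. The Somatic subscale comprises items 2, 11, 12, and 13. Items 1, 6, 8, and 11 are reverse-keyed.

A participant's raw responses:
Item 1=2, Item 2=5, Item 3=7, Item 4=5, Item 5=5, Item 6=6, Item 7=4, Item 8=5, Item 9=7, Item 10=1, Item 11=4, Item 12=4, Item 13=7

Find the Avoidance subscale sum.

Avoidance items: 1, 3, 6, 7.
Of these, items 1 and 6 are reverse-keyed; on a 1–7 scale, reversed = 8 − raw.
  item 1: 8 − 2 = 6
  item 3: 7
  item 6: 8 − 6 = 2
  item 7: 4
Sum = 6 + 7 + 2 + 4 = 19

19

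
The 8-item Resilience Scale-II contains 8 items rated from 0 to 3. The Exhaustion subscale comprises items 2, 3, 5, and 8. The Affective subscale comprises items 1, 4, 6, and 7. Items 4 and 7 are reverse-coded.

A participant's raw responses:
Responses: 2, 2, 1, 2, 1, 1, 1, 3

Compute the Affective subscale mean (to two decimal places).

1.50

Affective items: 1, 4, 6, 7.
Of these, items 4 and 7 are reverse-coded; on a 0–3 scale, reversed = 3 − raw.
  item 1: 2
  item 4: 3 − 2 = 1
  item 6: 1
  item 7: 3 − 1 = 2
Sum = 2 + 1 + 1 + 2 = 6
Mean = 6 / 4 = 1.50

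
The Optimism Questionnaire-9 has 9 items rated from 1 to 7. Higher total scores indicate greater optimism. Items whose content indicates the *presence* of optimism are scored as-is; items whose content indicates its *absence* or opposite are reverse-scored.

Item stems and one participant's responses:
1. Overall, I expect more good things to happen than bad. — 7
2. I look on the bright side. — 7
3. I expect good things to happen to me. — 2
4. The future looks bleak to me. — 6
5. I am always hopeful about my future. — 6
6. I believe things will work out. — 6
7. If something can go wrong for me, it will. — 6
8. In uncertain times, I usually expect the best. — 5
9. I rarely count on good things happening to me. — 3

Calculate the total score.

Items 4, 7, 9 describe the absence/opposite of optimism → reverse-score.
reversed = (1+7) − raw = 8 − raw.
  item 1: 7
  item 2: 7
  item 3: 2
  item 4: 8 − 6 = 2
  item 5: 6
  item 6: 6
  item 7: 8 − 6 = 2
  item 8: 5
  item 9: 8 − 3 = 5
Total = 7 + 7 + 2 + 2 + 6 + 6 + 2 + 5 + 5 = 42

42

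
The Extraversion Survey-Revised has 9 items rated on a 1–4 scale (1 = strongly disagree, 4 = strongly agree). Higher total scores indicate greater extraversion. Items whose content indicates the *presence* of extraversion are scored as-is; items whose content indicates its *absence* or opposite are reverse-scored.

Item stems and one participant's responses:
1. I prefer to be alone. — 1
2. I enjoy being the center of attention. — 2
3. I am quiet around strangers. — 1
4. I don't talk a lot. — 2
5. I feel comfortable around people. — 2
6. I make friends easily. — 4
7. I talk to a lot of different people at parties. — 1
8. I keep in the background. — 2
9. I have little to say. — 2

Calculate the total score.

Items 1, 3, 4, 8, 9 describe the absence/opposite of extraversion → reverse-score.
on a 1–4 scale, reversed = 5 − raw.
  item 1: 5 − 1 = 4
  item 2: 2
  item 3: 5 − 1 = 4
  item 4: 5 − 2 = 3
  item 5: 2
  item 6: 4
  item 7: 1
  item 8: 5 − 2 = 3
  item 9: 5 − 2 = 3
Total = 4 + 2 + 4 + 3 + 2 + 4 + 1 + 3 + 3 = 26

26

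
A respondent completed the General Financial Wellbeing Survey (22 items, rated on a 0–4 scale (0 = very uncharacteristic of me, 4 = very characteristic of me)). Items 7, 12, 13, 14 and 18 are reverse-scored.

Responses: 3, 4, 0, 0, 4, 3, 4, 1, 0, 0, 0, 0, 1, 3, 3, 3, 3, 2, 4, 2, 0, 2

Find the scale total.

Apply reverse scoring (on a 0–4 scale, reversed = 4 − raw):
  item 7: 4 − 4 = 0
  item 12: 4 − 0 = 4
  item 13: 4 − 1 = 3
  item 14: 4 − 3 = 1
  item 18: 4 − 2 = 2
Scored responses: 3, 4, 0, 0, 4, 3, 0, 1, 0, 0, 0, 4, 3, 1, 3, 3, 3, 2, 4, 2, 0, 2
Total = 3 + 4 + 0 + 0 + 4 + 3 + 0 + 1 + 0 + 0 + 0 + 4 + 3 + 1 + 3 + 3 + 3 + 2 + 4 + 2 + 0 + 2 = 42

42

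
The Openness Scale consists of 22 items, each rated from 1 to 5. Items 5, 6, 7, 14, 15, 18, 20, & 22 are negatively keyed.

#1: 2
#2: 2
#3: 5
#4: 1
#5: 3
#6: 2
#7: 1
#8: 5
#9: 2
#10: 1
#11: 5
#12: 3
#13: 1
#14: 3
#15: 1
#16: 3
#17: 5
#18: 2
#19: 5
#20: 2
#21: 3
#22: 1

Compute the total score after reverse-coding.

76

Negatively keyed items use 6 − raw:
  item 5: 6 − 3 = 3
  item 6: 6 − 2 = 4
  item 7: 6 − 1 = 5
  item 14: 6 − 3 = 3
  item 15: 6 − 1 = 5
  item 18: 6 − 2 = 4
  item 20: 6 − 2 = 4
  item 22: 6 − 1 = 5
Scored responses: 2, 2, 5, 1, 3, 4, 5, 5, 2, 1, 5, 3, 1, 3, 5, 3, 5, 4, 5, 4, 3, 5
Total = 2 + 2 + 5 + 1 + 3 + 4 + 5 + 5 + 2 + 1 + 5 + 3 + 1 + 3 + 5 + 3 + 5 + 4 + 5 + 4 + 3 + 5 = 76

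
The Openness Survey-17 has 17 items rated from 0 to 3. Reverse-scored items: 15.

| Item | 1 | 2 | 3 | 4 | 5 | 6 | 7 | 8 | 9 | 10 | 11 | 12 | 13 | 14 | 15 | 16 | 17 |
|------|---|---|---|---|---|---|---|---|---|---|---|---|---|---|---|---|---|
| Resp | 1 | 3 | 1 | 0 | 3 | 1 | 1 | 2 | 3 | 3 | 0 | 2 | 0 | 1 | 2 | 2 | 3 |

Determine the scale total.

Raw sum = 28. Reverse-scored items: 15; their raw sum = 2.
Each reversal replaces raw with 3 − raw, changing the total by 3 − 2·raw per item.
Total = 28 + 1·3 − 2·2 = 28 + 3 − 4 = 27

27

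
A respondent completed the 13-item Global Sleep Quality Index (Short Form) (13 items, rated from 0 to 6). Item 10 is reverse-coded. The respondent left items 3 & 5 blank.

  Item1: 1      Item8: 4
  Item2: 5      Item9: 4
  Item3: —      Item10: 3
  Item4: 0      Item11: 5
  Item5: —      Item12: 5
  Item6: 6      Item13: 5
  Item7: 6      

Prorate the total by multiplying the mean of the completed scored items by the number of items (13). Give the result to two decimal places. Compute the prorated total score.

52.00

Reverse-coded (reversed = (0+6) − raw = 6 − raw):
  item 10: 6 − 3 = 3
Completed scored items (11 of 13): 1, 5, 0, 6, 6, 4, 4, 3, 5, 5, 5; sum = 44.
Person mean = 44 / 11 ≈ 4.0000
Prorated total = (44 / 11) × 13 = 52.00 (to 2 dp)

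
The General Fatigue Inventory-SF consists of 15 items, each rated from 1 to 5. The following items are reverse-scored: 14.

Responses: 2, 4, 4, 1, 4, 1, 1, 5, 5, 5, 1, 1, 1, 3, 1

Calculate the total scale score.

Apply reverse scoring (on a 1–5 scale, reversed = 6 − raw):
  item 14: 6 − 3 = 3
After reverse-coding: 2, 4, 4, 1, 4, 1, 1, 5, 5, 5, 1, 1, 1, 3, 1
Total = 2 + 4 + 4 + 1 + 4 + 1 + 1 + 5 + 5 + 5 + 1 + 1 + 1 + 3 + 1 = 39

39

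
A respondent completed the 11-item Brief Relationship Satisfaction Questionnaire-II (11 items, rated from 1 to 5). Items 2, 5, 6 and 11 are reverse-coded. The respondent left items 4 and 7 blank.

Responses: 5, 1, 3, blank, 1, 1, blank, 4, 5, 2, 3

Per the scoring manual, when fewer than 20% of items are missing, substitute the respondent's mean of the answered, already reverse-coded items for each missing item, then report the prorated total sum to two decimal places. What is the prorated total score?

45.22

Reverse-coded (on a 1–5 scale, reversed = 6 − raw):
  item 2: 6 − 1 = 5
  item 5: 6 − 1 = 5
  item 6: 6 − 1 = 5
  item 11: 6 − 3 = 3
Completed scored items (9 of 11): 5, 5, 3, 5, 5, 4, 5, 2, 3; sum = 37.
Person mean = 37 / 9 ≈ 4.1111
Prorated total = (37 / 9) × 11 = 45.22 (to 2 dp)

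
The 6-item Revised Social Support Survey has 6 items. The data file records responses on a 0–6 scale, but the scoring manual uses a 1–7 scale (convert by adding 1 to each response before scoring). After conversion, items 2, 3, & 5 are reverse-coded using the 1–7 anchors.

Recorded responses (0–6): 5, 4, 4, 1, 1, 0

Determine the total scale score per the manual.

Convert to 1–7: 6, 5, 5, 2, 2, 1
Reverse-coded (reverse-coded value = 8 − response):
  item 2: 8 − 5 = 3
  item 3: 8 − 5 = 3
  item 5: 8 − 2 = 6
Scored: 6, 3, 3, 2, 6, 1
Total = 21

21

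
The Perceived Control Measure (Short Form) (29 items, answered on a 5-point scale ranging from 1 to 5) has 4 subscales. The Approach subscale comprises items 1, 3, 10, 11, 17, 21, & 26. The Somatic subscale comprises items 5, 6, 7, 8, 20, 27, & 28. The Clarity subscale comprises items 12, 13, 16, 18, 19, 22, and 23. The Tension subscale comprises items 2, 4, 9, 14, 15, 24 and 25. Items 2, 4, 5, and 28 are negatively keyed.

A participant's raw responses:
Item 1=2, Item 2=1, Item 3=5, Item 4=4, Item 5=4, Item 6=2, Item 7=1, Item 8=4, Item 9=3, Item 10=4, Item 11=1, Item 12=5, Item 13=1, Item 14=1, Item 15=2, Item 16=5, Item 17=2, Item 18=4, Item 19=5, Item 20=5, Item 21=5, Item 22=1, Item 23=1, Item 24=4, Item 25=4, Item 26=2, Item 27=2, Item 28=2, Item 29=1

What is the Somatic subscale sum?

Somatic items: 5, 6, 7, 8, 20, 27, 28.
Of these, items 5 and 28 are negatively keyed; reverse-coded value = 6 − response.
  item 5: 6 − 4 = 2
  item 6: 2
  item 7: 1
  item 8: 4
  item 20: 5
  item 27: 2
  item 28: 6 − 2 = 4
Sum = 2 + 2 + 1 + 4 + 5 + 2 + 4 = 20

20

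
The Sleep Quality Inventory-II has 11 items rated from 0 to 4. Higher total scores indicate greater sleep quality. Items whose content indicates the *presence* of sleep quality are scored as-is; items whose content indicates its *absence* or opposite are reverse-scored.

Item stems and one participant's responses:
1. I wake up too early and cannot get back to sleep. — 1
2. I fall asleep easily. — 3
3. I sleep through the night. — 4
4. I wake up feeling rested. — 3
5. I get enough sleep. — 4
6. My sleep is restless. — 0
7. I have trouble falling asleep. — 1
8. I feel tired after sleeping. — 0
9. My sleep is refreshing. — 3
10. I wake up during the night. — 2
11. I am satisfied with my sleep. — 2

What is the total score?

Items 1, 6, 7, 8, 10 describe the absence/opposite of sleep quality → reverse-score.
reverse-coded value = 4 − response.
  item 1: 4 − 1 = 3
  item 2: 3
  item 3: 4
  item 4: 3
  item 5: 4
  item 6: 4 − 0 = 4
  item 7: 4 − 1 = 3
  item 8: 4 − 0 = 4
  item 9: 3
  item 10: 4 − 2 = 2
  item 11: 2
Total = 3 + 3 + 4 + 3 + 4 + 4 + 3 + 4 + 3 + 2 + 2 = 35

35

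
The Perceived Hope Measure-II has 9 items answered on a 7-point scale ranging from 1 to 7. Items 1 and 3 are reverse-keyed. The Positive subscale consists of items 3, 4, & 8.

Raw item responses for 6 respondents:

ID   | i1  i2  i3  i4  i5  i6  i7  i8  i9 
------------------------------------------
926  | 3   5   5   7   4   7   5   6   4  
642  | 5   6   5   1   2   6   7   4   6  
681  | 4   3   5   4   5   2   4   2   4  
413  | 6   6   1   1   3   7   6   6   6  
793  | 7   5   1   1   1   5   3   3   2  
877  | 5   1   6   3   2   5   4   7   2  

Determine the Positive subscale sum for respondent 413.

14

Respondent 413 raw: 6, 6, 1, 1, 3, 7, 6, 6, 6.
Positive items: 3, 4, 8.
Reverse-coded (reverse-coded value = 8 − response):
  item 3: 8 − 1 = 7
  item 4: 1
  item 8: 6
Sum = 7 + 1 + 6 = 14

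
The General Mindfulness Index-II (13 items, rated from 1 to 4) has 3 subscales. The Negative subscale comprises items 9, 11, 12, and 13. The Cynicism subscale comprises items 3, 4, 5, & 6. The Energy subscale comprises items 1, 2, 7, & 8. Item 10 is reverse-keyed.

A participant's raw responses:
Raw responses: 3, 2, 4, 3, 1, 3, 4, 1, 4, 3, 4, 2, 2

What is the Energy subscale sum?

10

Energy items: 1, 2, 7, 8.
  item 1: 3
  item 2: 2
  item 7: 4
  item 8: 1
Sum = 3 + 2 + 4 + 1 = 10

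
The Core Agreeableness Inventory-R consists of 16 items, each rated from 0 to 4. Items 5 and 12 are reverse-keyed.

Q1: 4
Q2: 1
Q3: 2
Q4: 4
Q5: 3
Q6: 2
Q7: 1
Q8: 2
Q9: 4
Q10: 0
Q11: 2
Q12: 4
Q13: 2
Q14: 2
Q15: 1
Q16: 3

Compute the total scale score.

Raw sum = 37. Reverse-keyed items: 5, 12; their raw sum = 7.
Each reversal replaces raw with 4 − raw, changing the total by 4 − 2·raw per item.
Total = 37 + 2·4 − 2·7 = 37 + 8 − 14 = 31

31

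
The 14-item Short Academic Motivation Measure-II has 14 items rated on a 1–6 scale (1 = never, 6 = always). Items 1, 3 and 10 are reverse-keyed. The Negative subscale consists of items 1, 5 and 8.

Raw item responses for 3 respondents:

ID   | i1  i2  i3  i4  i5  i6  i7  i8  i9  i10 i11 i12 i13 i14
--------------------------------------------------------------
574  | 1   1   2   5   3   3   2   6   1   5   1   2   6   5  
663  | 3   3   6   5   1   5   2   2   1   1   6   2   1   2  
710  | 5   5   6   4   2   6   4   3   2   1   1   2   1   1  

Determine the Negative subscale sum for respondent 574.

Respondent 574 raw: 1, 1, 2, 5, 3, 3, 2, 6, 1, 5, 1, 2, 6, 5.
Negative items: 1, 5, 8.
Reverse-coded (on a 1–6 scale, reversed = 7 − raw):
  item 1: 7 − 1 = 6
  item 5: 3
  item 8: 6
Sum = 6 + 3 + 6 = 15

15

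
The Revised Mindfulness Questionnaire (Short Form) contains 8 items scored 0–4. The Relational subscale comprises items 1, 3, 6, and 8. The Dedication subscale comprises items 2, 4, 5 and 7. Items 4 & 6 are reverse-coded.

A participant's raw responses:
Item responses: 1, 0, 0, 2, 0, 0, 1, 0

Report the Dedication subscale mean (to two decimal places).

Dedication items: 2, 4, 5, 7.
Of these, item 4 is reverse-coded; reverse-coded value = 4 − response.
  item 2: 0
  item 4: 4 − 2 = 2
  item 5: 0
  item 7: 1
Sum = 0 + 2 + 0 + 1 = 3
Mean = 3 / 4 = 0.75

0.75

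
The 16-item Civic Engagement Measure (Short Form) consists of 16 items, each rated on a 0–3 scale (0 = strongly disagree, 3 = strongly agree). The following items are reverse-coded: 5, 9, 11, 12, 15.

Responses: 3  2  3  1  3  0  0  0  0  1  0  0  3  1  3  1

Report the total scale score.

24

Reverse-coded items (on a 0–3 scale, reversed = 3 − raw):
  item 5: 3 − 3 = 0
  item 9: 3 − 0 = 3
  item 11: 3 − 0 = 3
  item 12: 3 − 0 = 3
  item 15: 3 − 3 = 0
Scored responses: 3, 2, 3, 1, 0, 0, 0, 0, 3, 1, 3, 3, 3, 1, 0, 1
Total = 3 + 2 + 3 + 1 + 0 + 0 + 0 + 0 + 3 + 1 + 3 + 3 + 3 + 1 + 0 + 1 = 24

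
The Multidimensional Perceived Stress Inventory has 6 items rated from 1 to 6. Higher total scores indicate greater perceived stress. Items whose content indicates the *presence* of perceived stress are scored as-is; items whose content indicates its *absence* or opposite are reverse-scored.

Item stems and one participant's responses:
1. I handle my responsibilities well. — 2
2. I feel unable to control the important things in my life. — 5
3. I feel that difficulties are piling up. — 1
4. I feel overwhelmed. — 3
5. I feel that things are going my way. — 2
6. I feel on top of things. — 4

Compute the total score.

22

Items 1, 5, 6 describe the absence/opposite of perceived stress → reverse-score.
reversed = (1+6) − raw = 7 − raw.
  item 1: 7 − 2 = 5
  item 2: 5
  item 3: 1
  item 4: 3
  item 5: 7 − 2 = 5
  item 6: 7 − 4 = 3
Total = 5 + 5 + 1 + 3 + 5 + 3 = 22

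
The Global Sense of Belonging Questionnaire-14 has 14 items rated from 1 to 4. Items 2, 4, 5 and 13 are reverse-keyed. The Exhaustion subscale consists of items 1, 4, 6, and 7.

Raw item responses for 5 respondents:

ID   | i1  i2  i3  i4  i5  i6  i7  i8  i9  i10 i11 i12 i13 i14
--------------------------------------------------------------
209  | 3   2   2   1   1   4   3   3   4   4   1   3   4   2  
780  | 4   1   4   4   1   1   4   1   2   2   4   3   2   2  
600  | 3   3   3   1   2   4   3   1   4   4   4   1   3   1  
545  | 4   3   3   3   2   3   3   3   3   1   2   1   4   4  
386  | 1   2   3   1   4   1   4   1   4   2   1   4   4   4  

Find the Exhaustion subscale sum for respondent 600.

14

Respondent 600 raw: 3, 3, 3, 1, 2, 4, 3, 1, 4, 4, 4, 1, 3, 1.
Exhaustion items: 1, 4, 6, 7.
Reverse-coded (reverse-coded value = 5 − response):
  item 1: 3
  item 4: 5 − 1 = 4
  item 6: 4
  item 7: 3
Sum = 3 + 4 + 4 + 3 = 14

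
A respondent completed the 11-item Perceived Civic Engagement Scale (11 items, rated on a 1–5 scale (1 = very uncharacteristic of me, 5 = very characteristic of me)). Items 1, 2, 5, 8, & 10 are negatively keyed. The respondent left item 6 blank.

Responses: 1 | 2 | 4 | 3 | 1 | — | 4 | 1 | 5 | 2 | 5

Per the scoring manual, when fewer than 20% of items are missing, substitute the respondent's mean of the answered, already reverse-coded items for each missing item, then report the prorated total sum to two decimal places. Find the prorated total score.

Reverse-coded (reverse-coded value = 6 − response):
  item 1: 6 − 1 = 5
  item 2: 6 − 2 = 4
  item 5: 6 − 1 = 5
  item 8: 6 − 1 = 5
  item 10: 6 − 2 = 4
Completed scored items (10 of 11): 5, 4, 4, 3, 5, 4, 5, 5, 4, 5; sum = 44.
Person mean = 44 / 10 ≈ 4.4000
Prorated total = (44 / 10) × 11 = 48.40 (to 2 dp)

48.40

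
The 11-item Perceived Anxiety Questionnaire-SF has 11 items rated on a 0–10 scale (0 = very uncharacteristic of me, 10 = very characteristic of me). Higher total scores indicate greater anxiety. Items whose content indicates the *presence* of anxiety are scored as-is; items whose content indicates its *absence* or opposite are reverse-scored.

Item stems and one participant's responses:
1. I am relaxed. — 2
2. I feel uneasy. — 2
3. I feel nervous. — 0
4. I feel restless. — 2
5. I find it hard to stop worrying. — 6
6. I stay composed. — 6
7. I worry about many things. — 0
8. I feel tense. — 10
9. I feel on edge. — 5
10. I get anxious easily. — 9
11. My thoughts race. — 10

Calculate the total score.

56

Items 1, 6 describe the absence/opposite of anxiety → reverse-score.
reversed = (0+10) − raw = 10 − raw.
  item 1: 10 − 2 = 8
  item 2: 2
  item 3: 0
  item 4: 2
  item 5: 6
  item 6: 10 − 6 = 4
  item 7: 0
  item 8: 10
  item 9: 5
  item 10: 9
  item 11: 10
Total = 8 + 2 + 0 + 2 + 6 + 4 + 0 + 10 + 5 + 9 + 10 = 56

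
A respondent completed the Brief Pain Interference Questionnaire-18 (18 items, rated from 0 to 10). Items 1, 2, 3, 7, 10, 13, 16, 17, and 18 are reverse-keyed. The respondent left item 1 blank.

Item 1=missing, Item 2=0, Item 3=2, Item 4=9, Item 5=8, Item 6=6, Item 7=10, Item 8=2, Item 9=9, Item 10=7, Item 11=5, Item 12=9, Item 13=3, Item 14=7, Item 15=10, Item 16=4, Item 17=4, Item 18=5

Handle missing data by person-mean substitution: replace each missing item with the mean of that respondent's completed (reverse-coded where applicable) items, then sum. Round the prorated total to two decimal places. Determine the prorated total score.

Reverse-coded (reversed = (0+10) − raw = 10 − raw):
  item 2: 10 − 0 = 10
  item 3: 10 − 2 = 8
  item 7: 10 − 10 = 0
  item 10: 10 − 7 = 3
  item 13: 10 − 3 = 7
  item 16: 10 − 4 = 6
  item 17: 10 − 4 = 6
  item 18: 10 − 5 = 5
Completed scored items (17 of 18): 10, 8, 9, 8, 6, 0, 2, 9, 3, 5, 9, 7, 7, 10, 6, 6, 5; sum = 110.
Person mean = 110 / 17 ≈ 6.4706
Prorated total = (110 / 17) × 18 = 116.47 (to 2 dp)

116.47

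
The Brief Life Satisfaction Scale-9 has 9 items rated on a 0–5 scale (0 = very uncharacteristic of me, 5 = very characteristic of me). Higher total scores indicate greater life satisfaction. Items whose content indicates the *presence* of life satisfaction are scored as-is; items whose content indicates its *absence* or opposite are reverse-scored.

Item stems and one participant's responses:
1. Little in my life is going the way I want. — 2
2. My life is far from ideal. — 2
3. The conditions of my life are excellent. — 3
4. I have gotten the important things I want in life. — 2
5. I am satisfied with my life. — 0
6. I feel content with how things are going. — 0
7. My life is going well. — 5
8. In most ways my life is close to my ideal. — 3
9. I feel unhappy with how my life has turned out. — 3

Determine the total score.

Items 1, 2, 9 describe the absence/opposite of life satisfaction → reverse-score.
reverse-coded value = 5 − response.
  item 1: 5 − 2 = 3
  item 2: 5 − 2 = 3
  item 3: 3
  item 4: 2
  item 5: 0
  item 6: 0
  item 7: 5
  item 8: 3
  item 9: 5 − 3 = 2
Total = 3 + 3 + 3 + 2 + 0 + 0 + 5 + 3 + 2 = 21

21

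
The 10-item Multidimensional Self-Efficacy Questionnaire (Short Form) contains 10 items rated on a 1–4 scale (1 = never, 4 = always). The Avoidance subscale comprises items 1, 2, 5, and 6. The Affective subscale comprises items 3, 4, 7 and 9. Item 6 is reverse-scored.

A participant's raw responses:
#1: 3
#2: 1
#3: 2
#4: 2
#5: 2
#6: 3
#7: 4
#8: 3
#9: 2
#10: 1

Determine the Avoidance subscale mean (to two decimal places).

2.00

Avoidance items: 1, 2, 5, 6.
Of these, item 6 is reverse-scored; on a 1–4 scale, reversed = 5 − raw.
  item 1: 3
  item 2: 1
  item 5: 2
  item 6: 5 − 3 = 2
Sum = 3 + 1 + 2 + 2 = 8
Mean = 8 / 4 = 2.00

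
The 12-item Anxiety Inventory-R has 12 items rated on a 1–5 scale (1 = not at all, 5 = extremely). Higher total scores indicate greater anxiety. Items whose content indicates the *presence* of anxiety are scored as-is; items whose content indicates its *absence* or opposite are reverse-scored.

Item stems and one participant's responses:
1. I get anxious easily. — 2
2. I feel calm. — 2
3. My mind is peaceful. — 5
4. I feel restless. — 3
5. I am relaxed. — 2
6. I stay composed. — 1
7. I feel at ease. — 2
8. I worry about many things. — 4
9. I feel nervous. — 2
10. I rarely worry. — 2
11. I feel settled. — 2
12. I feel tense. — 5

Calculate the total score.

Items 2, 3, 5, 6, 7, 10, 11 describe the absence/opposite of anxiety → reverse-score.
reverse-coded value = 6 − response.
  item 1: 2
  item 2: 6 − 2 = 4
  item 3: 6 − 5 = 1
  item 4: 3
  item 5: 6 − 2 = 4
  item 6: 6 − 1 = 5
  item 7: 6 − 2 = 4
  item 8: 4
  item 9: 2
  item 10: 6 − 2 = 4
  item 11: 6 − 2 = 4
  item 12: 5
Total = 2 + 4 + 1 + 3 + 4 + 5 + 4 + 4 + 2 + 4 + 4 + 5 = 42

42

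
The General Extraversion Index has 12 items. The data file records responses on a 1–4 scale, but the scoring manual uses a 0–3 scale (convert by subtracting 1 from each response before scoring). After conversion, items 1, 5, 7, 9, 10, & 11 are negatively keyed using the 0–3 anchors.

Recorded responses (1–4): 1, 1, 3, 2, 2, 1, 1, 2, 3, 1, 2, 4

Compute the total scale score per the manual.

21

Convert to 0–3: 0, 0, 2, 1, 1, 0, 0, 1, 2, 0, 1, 3
Reverse-coded (reverse-coded value = 3 − response):
  item 1: 3 − 0 = 3
  item 5: 3 − 1 = 2
  item 7: 3 − 0 = 3
  item 9: 3 − 2 = 1
  item 10: 3 − 0 = 3
  item 11: 3 − 1 = 2
Scored: 3, 0, 2, 1, 2, 0, 3, 1, 1, 3, 2, 3
Total = 21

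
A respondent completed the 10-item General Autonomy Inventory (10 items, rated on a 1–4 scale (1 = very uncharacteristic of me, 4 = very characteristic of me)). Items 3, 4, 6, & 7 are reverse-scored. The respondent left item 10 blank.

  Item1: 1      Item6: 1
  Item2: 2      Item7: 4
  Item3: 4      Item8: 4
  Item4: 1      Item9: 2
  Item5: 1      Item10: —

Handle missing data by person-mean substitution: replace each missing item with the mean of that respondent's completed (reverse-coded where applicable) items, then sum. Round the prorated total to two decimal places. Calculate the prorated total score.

22.22

Reverse-coded (reverse-coded value = 5 − response):
  item 3: 5 − 4 = 1
  item 4: 5 − 1 = 4
  item 6: 5 − 1 = 4
  item 7: 5 − 4 = 1
Completed scored items (9 of 10): 1, 2, 1, 4, 1, 4, 1, 4, 2; sum = 20.
Person mean = 20 / 9 ≈ 2.2222
Prorated total = (20 / 9) × 10 = 22.22 (to 2 dp)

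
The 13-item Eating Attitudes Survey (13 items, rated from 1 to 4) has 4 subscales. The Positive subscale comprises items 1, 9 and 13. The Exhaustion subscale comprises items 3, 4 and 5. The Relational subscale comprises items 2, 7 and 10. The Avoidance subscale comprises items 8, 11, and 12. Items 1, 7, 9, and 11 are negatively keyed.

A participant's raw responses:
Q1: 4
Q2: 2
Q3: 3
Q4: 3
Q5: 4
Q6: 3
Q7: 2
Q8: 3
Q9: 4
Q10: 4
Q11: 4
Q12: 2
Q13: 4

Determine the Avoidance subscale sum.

Avoidance items: 8, 11, 12.
Of these, item 11 is negatively keyed; reversed = (1+4) − raw = 5 − raw.
  item 8: 3
  item 11: 5 − 4 = 1
  item 12: 2
Sum = 3 + 1 + 2 = 6

6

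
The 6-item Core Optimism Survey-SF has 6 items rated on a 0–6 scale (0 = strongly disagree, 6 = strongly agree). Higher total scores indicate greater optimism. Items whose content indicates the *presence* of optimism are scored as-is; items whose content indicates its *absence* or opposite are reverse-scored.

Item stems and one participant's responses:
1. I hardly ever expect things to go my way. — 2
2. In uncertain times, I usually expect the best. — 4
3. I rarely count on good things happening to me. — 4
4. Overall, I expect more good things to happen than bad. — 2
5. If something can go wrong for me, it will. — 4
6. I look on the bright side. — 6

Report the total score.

Items 1, 3, 5 describe the absence/opposite of optimism → reverse-score.
reversed = (0+6) − raw = 6 − raw.
  item 1: 6 − 2 = 4
  item 2: 4
  item 3: 6 − 4 = 2
  item 4: 2
  item 5: 6 − 4 = 2
  item 6: 6
Total = 4 + 4 + 2 + 2 + 2 + 6 = 20

20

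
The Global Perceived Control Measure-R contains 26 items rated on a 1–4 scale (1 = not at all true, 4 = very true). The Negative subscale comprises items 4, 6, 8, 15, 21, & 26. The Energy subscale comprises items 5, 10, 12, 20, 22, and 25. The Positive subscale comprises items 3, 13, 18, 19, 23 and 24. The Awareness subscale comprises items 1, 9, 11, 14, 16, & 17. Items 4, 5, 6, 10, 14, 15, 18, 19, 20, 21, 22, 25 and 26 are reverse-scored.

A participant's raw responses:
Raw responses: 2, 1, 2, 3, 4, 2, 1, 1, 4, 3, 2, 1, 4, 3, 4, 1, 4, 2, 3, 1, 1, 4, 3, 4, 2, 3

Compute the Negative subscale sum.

13

Negative items: 4, 6, 8, 15, 21, 26.
Of these, items 4, 6, 15, 21, & 26 are reverse-scored; on a 1–4 scale, reversed = 5 − raw.
  item 4: 5 − 3 = 2
  item 6: 5 − 2 = 3
  item 8: 1
  item 15: 5 − 4 = 1
  item 21: 5 − 1 = 4
  item 26: 5 − 3 = 2
Sum = 2 + 3 + 1 + 1 + 4 + 2 = 13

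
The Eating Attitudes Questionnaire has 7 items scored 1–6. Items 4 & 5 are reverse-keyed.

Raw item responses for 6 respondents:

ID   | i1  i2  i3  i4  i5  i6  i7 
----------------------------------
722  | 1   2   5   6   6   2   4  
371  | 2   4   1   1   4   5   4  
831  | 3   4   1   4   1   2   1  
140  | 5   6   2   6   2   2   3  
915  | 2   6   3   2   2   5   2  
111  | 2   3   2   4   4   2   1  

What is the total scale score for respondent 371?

25

Respondent 371 raw: 2, 4, 1, 1, 4, 5, 4.
Reverse-coded (reversed = (1+6) − raw = 7 − raw):
  item 1: 2
  item 2: 4
  item 3: 1
  item 4: 7 − 1 = 6
  item 5: 7 − 4 = 3
  item 6: 5
  item 7: 4
Sum = 2 + 4 + 1 + 6 + 3 + 5 + 4 = 25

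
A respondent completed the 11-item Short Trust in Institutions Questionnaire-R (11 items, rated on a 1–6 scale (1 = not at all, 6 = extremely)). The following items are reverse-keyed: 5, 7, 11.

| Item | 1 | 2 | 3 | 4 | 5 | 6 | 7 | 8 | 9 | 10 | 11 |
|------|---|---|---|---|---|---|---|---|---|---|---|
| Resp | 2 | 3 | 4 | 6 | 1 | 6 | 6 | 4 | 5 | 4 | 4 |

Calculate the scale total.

Reversing items 5, 7, and 11 with 7 − raw:
Total = 2 + 3 + 4 + 6 + (7−1) + 6 + (7−6) + 4 + 5 + 4 + (7−4)
      = 2 + 3 + 4 + 6 + 6 + 6 + 1 + 4 + 5 + 4 + 3 = 44

44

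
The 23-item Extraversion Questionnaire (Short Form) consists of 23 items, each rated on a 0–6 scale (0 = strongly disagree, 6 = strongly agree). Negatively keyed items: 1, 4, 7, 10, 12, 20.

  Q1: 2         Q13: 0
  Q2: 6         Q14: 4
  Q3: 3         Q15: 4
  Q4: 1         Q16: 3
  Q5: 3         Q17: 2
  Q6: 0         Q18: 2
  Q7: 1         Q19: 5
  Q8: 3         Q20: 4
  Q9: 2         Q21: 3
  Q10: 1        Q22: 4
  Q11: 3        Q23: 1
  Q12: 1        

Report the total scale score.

74

Reversing items 1, 4, 7, 10, 12 and 20 with 6 − raw:
Total = (6−2) + 6 + 3 + (6−1) + 3 + 0 + (6−1) + 3 + 2 + (6−1) + 3 + (6−1) + 0 + 4 + 4 + 3 + 2 + 2 + 5 + (6−4) + 3 + 4 + 1
      = 4 + 6 + 3 + 5 + 3 + 0 + 5 + 3 + 2 + 5 + 3 + 5 + 0 + 4 + 4 + 3 + 2 + 2 + 5 + 2 + 3 + 4 + 1 = 74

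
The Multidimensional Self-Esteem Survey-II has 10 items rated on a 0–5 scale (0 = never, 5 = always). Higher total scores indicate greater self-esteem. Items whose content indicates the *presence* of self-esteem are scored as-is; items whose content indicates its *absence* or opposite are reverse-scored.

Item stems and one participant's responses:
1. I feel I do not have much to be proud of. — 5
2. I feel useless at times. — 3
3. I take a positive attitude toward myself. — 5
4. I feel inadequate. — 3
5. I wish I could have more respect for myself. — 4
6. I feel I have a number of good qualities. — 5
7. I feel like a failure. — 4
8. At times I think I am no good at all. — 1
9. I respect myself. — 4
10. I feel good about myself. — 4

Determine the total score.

28

Items 1, 2, 4, 5, 7, 8 describe the absence/opposite of self-esteem → reverse-score.
reversed = (0+5) − raw = 5 − raw.
  item 1: 5 − 5 = 0
  item 2: 5 − 3 = 2
  item 3: 5
  item 4: 5 − 3 = 2
  item 5: 5 − 4 = 1
  item 6: 5
  item 7: 5 − 4 = 1
  item 8: 5 − 1 = 4
  item 9: 4
  item 10: 4
Total = 0 + 2 + 5 + 2 + 1 + 5 + 1 + 4 + 4 + 4 = 28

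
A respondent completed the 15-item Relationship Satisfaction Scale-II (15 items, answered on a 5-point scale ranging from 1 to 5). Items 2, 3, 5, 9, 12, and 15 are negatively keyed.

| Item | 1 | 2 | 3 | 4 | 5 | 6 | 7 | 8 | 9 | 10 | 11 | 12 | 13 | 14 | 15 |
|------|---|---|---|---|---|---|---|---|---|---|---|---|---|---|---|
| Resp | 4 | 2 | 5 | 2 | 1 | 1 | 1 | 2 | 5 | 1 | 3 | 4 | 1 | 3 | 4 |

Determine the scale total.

Reverse-coded items (reverse-coded value = 6 − response):
  item 2: 6 − 2 = 4
  item 3: 6 − 5 = 1
  item 5: 6 − 1 = 5
  item 9: 6 − 5 = 1
  item 12: 6 − 4 = 2
  item 15: 6 − 4 = 2
Scored items: 4, 4, 1, 2, 5, 1, 1, 2, 1, 1, 3, 2, 1, 3, 2
Total = 4 + 4 + 1 + 2 + 5 + 1 + 1 + 2 + 1 + 1 + 3 + 2 + 1 + 3 + 2 = 33

33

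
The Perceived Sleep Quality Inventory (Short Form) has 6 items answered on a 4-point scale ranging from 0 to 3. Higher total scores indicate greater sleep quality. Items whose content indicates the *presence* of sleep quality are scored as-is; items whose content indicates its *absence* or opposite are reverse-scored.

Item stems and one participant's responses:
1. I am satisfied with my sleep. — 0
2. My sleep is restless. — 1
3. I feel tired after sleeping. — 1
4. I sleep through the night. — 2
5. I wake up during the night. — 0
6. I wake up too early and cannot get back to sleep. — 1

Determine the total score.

Items 2, 3, 5, 6 describe the absence/opposite of sleep quality → reverse-score.
reverse-coded value = 3 − response.
  item 1: 0
  item 2: 3 − 1 = 2
  item 3: 3 − 1 = 2
  item 4: 2
  item 5: 3 − 0 = 3
  item 6: 3 − 1 = 2
Total = 0 + 2 + 2 + 2 + 3 + 2 = 11

11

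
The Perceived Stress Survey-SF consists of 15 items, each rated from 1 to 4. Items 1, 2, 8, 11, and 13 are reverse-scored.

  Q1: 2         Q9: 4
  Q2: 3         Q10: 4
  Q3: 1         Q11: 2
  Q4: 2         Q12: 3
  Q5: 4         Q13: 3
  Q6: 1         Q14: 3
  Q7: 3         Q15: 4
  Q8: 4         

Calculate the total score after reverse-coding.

Reverse-scored items use 5 − raw:
  item 1: 5 − 2 = 3
  item 2: 5 − 3 = 2
  item 8: 5 − 4 = 1
  item 11: 5 − 2 = 3
  item 13: 5 − 3 = 2
After reverse-coding: 3, 2, 1, 2, 4, 1, 3, 1, 4, 4, 3, 3, 2, 3, 4
Total = 3 + 2 + 1 + 2 + 4 + 1 + 3 + 1 + 4 + 4 + 3 + 3 + 2 + 3 + 4 = 40

40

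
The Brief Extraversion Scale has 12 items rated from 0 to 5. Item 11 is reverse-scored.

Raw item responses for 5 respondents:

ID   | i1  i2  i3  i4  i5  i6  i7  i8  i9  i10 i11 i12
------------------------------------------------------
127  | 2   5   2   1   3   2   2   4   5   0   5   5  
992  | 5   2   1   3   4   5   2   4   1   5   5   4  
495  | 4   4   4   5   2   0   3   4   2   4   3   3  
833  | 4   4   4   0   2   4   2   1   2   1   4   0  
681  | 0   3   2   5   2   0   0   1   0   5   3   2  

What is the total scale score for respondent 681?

Respondent 681 raw: 0, 3, 2, 5, 2, 0, 0, 1, 0, 5, 3, 2.
Reverse-coded (reversed = (0+5) − raw = 5 − raw):
  item 1: 0
  item 2: 3
  item 3: 2
  item 4: 5
  item 5: 2
  item 6: 0
  item 7: 0
  item 8: 1
  item 9: 0
  item 10: 5
  item 11: 5 − 3 = 2
  item 12: 2
Sum = 0 + 3 + 2 + 5 + 2 + 0 + 0 + 1 + 0 + 5 + 2 + 2 = 22

22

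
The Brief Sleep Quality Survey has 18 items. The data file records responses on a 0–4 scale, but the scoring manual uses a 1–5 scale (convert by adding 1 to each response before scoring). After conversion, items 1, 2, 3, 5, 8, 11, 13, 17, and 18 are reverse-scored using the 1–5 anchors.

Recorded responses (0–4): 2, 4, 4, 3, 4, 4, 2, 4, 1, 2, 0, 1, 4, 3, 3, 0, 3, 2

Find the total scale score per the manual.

Convert to 1–5: 3, 5, 5, 4, 5, 5, 3, 5, 2, 3, 1, 2, 5, 4, 4, 1, 4, 3
Reverse-coded (reverse-coded value = 6 − response):
  item 1: 6 − 3 = 3
  item 2: 6 − 5 = 1
  item 3: 6 − 5 = 1
  item 5: 6 − 5 = 1
  item 8: 6 − 5 = 1
  item 11: 6 − 1 = 5
  item 13: 6 − 5 = 1
  item 17: 6 − 4 = 2
  item 18: 6 − 3 = 3
Scored: 3, 1, 1, 4, 1, 5, 3, 1, 2, 3, 5, 2, 1, 4, 4, 1, 2, 3
Total = 46

46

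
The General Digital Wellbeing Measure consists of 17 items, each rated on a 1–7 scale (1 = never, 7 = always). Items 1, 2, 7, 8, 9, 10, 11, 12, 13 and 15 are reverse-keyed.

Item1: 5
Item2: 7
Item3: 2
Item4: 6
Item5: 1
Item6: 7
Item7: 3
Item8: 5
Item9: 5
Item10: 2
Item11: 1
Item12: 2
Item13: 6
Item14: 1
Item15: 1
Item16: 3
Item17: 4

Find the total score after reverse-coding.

Apply reverse scoring (reversed = (1+7) − raw = 8 − raw):
  item 1: 8 − 5 = 3
  item 2: 8 − 7 = 1
  item 7: 8 − 3 = 5
  item 8: 8 − 5 = 3
  item 9: 8 − 5 = 3
  item 10: 8 − 2 = 6
  item 11: 8 − 1 = 7
  item 12: 8 − 2 = 6
  item 13: 8 − 6 = 2
  item 15: 8 − 1 = 7
Scored items: 3, 1, 2, 6, 1, 7, 5, 3, 3, 6, 7, 6, 2, 1, 7, 3, 4
Total = 3 + 1 + 2 + 6 + 1 + 7 + 5 + 3 + 3 + 6 + 7 + 6 + 2 + 1 + 7 + 3 + 4 = 67

67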